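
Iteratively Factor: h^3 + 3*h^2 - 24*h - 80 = (h + 4)*(h^2 - h - 20) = (h - 5)*(h + 4)*(h + 4)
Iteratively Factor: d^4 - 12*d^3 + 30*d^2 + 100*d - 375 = (d - 5)*(d^3 - 7*d^2 - 5*d + 75) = (d - 5)^2*(d^2 - 2*d - 15) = (d - 5)^3*(d + 3)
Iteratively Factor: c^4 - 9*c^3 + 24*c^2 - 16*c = (c)*(c^3 - 9*c^2 + 24*c - 16) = c*(c - 1)*(c^2 - 8*c + 16) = c*(c - 4)*(c - 1)*(c - 4)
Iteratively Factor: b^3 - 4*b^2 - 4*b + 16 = (b + 2)*(b^2 - 6*b + 8) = (b - 4)*(b + 2)*(b - 2)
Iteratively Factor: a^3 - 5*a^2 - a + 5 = (a - 5)*(a^2 - 1) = (a - 5)*(a - 1)*(a + 1)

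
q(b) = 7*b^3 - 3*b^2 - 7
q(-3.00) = -223.00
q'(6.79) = 927.45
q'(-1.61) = 64.09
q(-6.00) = -1627.00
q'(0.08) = -0.35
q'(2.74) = 141.22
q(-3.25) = -278.98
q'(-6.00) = 792.00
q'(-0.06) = 0.44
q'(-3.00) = 207.00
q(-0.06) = -7.01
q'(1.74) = 53.14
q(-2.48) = -132.22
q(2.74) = 114.47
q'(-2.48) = 144.04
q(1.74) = 20.79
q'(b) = 21*b^2 - 6*b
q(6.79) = 2046.02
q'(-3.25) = 241.31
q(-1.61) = -43.99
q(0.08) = -7.02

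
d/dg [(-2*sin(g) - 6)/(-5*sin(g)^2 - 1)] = 2*(-5*sin(g)^2 - 30*sin(g) + 1)*cos(g)/(5*sin(g)^2 + 1)^2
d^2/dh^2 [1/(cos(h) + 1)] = (sin(h)^2 + cos(h) + 1)/(cos(h) + 1)^3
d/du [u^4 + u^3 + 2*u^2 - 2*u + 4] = 4*u^3 + 3*u^2 + 4*u - 2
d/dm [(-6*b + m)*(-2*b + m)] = -8*b + 2*m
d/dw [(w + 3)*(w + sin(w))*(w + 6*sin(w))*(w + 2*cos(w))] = -(w + 3)*(w + sin(w))*(w + 6*sin(w))*(2*sin(w) - 1) + (w + 3)*(w + sin(w))*(w + 2*cos(w))*(6*cos(w) + 1) + (w + 3)*(w + 6*sin(w))*(w + 2*cos(w))*(cos(w) + 1) + (w + sin(w))*(w + 6*sin(w))*(w + 2*cos(w))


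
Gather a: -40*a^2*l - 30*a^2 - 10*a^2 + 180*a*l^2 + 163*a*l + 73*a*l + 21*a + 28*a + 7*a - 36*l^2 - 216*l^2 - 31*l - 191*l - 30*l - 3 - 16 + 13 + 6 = a^2*(-40*l - 40) + a*(180*l^2 + 236*l + 56) - 252*l^2 - 252*l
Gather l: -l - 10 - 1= -l - 11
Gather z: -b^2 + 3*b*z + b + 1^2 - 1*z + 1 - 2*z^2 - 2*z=-b^2 + b - 2*z^2 + z*(3*b - 3) + 2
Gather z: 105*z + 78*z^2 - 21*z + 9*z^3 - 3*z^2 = 9*z^3 + 75*z^2 + 84*z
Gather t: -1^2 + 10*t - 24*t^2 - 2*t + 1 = -24*t^2 + 8*t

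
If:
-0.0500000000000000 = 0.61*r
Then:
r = -0.08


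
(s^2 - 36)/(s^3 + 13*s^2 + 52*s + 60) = (s - 6)/(s^2 + 7*s + 10)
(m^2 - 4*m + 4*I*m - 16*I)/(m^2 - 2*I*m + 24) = (m - 4)/(m - 6*I)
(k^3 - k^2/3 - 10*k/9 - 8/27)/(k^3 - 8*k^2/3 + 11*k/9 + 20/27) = (3*k + 2)/(3*k - 5)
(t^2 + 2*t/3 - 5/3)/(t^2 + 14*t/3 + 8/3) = (3*t^2 + 2*t - 5)/(3*t^2 + 14*t + 8)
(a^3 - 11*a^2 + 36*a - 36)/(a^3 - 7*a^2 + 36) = (a - 2)/(a + 2)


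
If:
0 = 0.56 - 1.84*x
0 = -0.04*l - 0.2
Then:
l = -5.00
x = 0.30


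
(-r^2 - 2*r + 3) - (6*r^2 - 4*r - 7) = -7*r^2 + 2*r + 10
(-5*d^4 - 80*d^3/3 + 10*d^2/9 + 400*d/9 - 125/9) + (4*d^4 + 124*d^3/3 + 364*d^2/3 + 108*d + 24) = -d^4 + 44*d^3/3 + 1102*d^2/9 + 1372*d/9 + 91/9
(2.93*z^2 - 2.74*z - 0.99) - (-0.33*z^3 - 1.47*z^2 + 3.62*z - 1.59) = 0.33*z^3 + 4.4*z^2 - 6.36*z + 0.6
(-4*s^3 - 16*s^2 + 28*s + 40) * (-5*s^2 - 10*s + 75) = 20*s^5 + 120*s^4 - 280*s^3 - 1680*s^2 + 1700*s + 3000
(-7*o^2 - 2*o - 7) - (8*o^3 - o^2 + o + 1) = -8*o^3 - 6*o^2 - 3*o - 8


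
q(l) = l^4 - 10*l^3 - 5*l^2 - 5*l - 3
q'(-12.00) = -11117.00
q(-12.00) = 37353.00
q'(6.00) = -281.00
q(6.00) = -1077.00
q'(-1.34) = -55.09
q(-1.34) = 22.01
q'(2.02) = -114.64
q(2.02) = -99.28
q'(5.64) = -298.06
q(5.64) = -972.46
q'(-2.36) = -201.07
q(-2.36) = 143.42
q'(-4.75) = -1063.06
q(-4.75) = 1488.72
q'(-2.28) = -185.56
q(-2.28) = 127.95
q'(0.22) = -8.61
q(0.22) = -4.45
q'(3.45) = -232.32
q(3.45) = -348.73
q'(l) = 4*l^3 - 30*l^2 - 10*l - 5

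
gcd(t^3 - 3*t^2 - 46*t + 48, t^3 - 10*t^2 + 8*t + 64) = t - 8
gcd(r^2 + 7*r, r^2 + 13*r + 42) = r + 7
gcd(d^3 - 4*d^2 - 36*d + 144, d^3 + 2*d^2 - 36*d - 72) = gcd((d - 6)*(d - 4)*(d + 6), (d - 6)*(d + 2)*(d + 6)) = d^2 - 36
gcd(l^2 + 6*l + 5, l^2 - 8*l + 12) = 1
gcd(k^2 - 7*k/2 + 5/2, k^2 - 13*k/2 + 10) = k - 5/2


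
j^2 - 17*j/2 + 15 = (j - 6)*(j - 5/2)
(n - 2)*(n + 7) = n^2 + 5*n - 14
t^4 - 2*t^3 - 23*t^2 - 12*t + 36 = (t - 6)*(t - 1)*(t + 2)*(t + 3)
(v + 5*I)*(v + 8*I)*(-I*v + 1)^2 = -v^4 - 15*I*v^3 + 67*v^2 + 93*I*v - 40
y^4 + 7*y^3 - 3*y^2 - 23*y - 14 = (y - 2)*(y + 1)^2*(y + 7)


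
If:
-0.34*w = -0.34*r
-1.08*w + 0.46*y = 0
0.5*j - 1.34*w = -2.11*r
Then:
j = -0.655925925925926*y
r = 0.425925925925926*y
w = 0.425925925925926*y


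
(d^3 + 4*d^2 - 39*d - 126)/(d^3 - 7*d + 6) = (d^2 + d - 42)/(d^2 - 3*d + 2)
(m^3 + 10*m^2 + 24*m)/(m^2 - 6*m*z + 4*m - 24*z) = m*(-m - 6)/(-m + 6*z)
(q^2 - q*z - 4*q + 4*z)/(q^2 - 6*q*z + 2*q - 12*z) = (q^2 - q*z - 4*q + 4*z)/(q^2 - 6*q*z + 2*q - 12*z)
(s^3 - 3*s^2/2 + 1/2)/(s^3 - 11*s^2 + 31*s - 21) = (2*s^2 - s - 1)/(2*(s^2 - 10*s + 21))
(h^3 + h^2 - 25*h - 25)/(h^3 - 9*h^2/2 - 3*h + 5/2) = 2*(h + 5)/(2*h - 1)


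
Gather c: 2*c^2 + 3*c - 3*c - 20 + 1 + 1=2*c^2 - 18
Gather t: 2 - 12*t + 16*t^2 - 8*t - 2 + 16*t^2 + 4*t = 32*t^2 - 16*t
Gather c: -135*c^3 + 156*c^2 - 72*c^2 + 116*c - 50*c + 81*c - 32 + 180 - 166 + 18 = -135*c^3 + 84*c^2 + 147*c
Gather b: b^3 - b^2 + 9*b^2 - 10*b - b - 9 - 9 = b^3 + 8*b^2 - 11*b - 18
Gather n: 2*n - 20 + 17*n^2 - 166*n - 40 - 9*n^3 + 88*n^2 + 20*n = -9*n^3 + 105*n^2 - 144*n - 60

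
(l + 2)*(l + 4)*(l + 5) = l^3 + 11*l^2 + 38*l + 40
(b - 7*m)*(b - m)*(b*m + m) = b^3*m - 8*b^2*m^2 + b^2*m + 7*b*m^3 - 8*b*m^2 + 7*m^3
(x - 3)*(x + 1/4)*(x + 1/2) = x^3 - 9*x^2/4 - 17*x/8 - 3/8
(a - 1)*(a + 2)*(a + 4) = a^3 + 5*a^2 + 2*a - 8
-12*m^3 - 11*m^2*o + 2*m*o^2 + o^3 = (-3*m + o)*(m + o)*(4*m + o)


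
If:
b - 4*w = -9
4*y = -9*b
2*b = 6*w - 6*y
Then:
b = -27/26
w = 207/104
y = 243/104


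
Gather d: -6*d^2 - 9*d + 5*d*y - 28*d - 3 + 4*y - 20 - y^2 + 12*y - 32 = -6*d^2 + d*(5*y - 37) - y^2 + 16*y - 55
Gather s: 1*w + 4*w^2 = 4*w^2 + w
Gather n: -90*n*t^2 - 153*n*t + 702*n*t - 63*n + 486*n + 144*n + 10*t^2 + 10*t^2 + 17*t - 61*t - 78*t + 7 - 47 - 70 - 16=n*(-90*t^2 + 549*t + 567) + 20*t^2 - 122*t - 126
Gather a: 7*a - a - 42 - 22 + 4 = 6*a - 60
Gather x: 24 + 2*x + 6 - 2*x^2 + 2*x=-2*x^2 + 4*x + 30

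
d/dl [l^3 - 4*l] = 3*l^2 - 4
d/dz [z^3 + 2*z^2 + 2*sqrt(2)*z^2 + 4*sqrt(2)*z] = 3*z^2 + 4*z + 4*sqrt(2)*z + 4*sqrt(2)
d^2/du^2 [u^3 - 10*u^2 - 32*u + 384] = 6*u - 20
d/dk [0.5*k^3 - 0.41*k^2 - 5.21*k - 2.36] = 1.5*k^2 - 0.82*k - 5.21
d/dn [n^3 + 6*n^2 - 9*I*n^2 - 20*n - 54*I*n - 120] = 3*n^2 + n*(12 - 18*I) - 20 - 54*I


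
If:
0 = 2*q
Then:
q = 0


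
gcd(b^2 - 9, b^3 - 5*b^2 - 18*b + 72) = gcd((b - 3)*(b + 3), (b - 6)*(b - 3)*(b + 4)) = b - 3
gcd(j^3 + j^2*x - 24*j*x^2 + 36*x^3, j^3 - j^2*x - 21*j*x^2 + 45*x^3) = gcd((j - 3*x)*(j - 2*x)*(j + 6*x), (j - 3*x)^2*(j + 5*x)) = -j + 3*x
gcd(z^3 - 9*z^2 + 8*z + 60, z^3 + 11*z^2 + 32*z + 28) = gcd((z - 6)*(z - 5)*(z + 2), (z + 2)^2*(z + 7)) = z + 2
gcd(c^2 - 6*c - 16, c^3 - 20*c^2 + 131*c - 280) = c - 8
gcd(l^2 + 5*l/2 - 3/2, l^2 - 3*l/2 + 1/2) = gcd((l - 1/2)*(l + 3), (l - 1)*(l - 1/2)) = l - 1/2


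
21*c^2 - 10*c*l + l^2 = (-7*c + l)*(-3*c + l)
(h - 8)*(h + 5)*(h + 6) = h^3 + 3*h^2 - 58*h - 240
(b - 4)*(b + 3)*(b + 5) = b^3 + 4*b^2 - 17*b - 60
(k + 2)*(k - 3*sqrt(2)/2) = k^2 - 3*sqrt(2)*k/2 + 2*k - 3*sqrt(2)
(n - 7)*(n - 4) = n^2 - 11*n + 28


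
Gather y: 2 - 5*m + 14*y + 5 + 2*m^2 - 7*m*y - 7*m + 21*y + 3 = 2*m^2 - 12*m + y*(35 - 7*m) + 10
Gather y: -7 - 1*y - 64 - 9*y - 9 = -10*y - 80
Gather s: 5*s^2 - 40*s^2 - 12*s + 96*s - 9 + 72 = -35*s^2 + 84*s + 63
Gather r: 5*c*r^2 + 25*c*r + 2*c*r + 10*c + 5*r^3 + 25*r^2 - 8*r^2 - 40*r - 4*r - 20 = 10*c + 5*r^3 + r^2*(5*c + 17) + r*(27*c - 44) - 20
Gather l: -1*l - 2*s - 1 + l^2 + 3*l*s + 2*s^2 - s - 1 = l^2 + l*(3*s - 1) + 2*s^2 - 3*s - 2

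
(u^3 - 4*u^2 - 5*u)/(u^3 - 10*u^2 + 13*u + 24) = u*(u - 5)/(u^2 - 11*u + 24)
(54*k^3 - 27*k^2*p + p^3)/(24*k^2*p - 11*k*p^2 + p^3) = (-18*k^2 + 3*k*p + p^2)/(p*(-8*k + p))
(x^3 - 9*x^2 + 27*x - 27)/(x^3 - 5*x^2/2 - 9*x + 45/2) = 2*(x^2 - 6*x + 9)/(2*x^2 + x - 15)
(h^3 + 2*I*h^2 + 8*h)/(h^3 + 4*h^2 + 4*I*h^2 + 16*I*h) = (h - 2*I)/(h + 4)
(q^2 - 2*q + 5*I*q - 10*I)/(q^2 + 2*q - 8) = (q + 5*I)/(q + 4)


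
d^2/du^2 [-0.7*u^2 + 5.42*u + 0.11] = -1.40000000000000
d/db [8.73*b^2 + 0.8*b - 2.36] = 17.46*b + 0.8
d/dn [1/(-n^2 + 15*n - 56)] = (2*n - 15)/(n^2 - 15*n + 56)^2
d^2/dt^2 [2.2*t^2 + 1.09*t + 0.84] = 4.40000000000000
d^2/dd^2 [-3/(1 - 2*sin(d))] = 6*(-sin(d) + cos(2*d) + 3)/(2*sin(d) - 1)^3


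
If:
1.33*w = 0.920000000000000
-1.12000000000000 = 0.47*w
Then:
No Solution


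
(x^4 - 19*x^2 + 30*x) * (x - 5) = x^5 - 5*x^4 - 19*x^3 + 125*x^2 - 150*x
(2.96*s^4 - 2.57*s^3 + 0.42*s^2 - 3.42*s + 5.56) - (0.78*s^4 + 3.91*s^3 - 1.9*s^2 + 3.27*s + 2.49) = 2.18*s^4 - 6.48*s^3 + 2.32*s^2 - 6.69*s + 3.07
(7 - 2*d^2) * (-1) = 2*d^2 - 7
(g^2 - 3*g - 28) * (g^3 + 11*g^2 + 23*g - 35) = g^5 + 8*g^4 - 38*g^3 - 412*g^2 - 539*g + 980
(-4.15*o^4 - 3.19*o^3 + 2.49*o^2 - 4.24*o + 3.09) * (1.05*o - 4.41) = -4.3575*o^5 + 14.952*o^4 + 16.6824*o^3 - 15.4329*o^2 + 21.9429*o - 13.6269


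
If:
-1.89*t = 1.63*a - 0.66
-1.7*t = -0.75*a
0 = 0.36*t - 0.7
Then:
No Solution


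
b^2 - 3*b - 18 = (b - 6)*(b + 3)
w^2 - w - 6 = (w - 3)*(w + 2)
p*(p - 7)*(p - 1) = p^3 - 8*p^2 + 7*p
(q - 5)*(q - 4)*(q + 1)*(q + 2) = q^4 - 6*q^3 - 5*q^2 + 42*q + 40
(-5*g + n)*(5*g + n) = -25*g^2 + n^2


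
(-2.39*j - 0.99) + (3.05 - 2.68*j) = 2.06 - 5.07*j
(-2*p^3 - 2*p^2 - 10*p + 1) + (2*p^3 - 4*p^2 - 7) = -6*p^2 - 10*p - 6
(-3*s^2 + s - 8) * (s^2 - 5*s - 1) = -3*s^4 + 16*s^3 - 10*s^2 + 39*s + 8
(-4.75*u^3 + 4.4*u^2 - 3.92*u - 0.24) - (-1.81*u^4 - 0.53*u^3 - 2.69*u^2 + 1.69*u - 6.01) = 1.81*u^4 - 4.22*u^3 + 7.09*u^2 - 5.61*u + 5.77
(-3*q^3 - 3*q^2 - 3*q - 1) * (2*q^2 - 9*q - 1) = -6*q^5 + 21*q^4 + 24*q^3 + 28*q^2 + 12*q + 1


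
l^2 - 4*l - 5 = (l - 5)*(l + 1)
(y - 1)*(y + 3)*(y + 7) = y^3 + 9*y^2 + 11*y - 21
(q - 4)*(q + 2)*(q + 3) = q^3 + q^2 - 14*q - 24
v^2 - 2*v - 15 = (v - 5)*(v + 3)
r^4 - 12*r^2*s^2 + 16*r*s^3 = r*(r - 2*s)^2*(r + 4*s)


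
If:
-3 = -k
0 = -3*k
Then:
No Solution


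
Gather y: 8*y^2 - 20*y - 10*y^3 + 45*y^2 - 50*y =-10*y^3 + 53*y^2 - 70*y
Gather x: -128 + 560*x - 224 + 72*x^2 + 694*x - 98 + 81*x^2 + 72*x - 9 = 153*x^2 + 1326*x - 459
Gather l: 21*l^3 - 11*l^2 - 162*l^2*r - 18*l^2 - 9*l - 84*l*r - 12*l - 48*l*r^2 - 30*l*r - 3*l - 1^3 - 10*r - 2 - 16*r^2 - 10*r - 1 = 21*l^3 + l^2*(-162*r - 29) + l*(-48*r^2 - 114*r - 24) - 16*r^2 - 20*r - 4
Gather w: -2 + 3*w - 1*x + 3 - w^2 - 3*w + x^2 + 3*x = -w^2 + x^2 + 2*x + 1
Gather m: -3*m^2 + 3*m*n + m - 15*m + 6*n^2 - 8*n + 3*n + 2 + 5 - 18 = -3*m^2 + m*(3*n - 14) + 6*n^2 - 5*n - 11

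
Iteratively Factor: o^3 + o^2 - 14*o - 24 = (o + 3)*(o^2 - 2*o - 8) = (o - 4)*(o + 3)*(o + 2)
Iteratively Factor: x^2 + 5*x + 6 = (x + 2)*(x + 3)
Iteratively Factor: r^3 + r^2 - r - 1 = (r + 1)*(r^2 - 1) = (r - 1)*(r + 1)*(r + 1)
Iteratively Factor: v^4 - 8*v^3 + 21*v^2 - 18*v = (v - 3)*(v^3 - 5*v^2 + 6*v) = v*(v - 3)*(v^2 - 5*v + 6) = v*(v - 3)*(v - 2)*(v - 3)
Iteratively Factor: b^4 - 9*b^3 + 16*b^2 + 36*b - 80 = (b - 2)*(b^3 - 7*b^2 + 2*b + 40) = (b - 4)*(b - 2)*(b^2 - 3*b - 10) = (b - 5)*(b - 4)*(b - 2)*(b + 2)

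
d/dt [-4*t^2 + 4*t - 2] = 4 - 8*t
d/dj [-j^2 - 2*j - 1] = -2*j - 2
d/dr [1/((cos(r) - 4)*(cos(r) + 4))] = sin(2*r)/((cos(r) - 4)^2*(cos(r) + 4)^2)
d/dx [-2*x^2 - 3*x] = -4*x - 3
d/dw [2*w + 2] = 2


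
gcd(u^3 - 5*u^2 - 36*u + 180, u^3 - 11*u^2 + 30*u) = u^2 - 11*u + 30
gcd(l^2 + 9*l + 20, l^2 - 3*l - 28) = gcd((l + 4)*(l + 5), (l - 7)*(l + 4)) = l + 4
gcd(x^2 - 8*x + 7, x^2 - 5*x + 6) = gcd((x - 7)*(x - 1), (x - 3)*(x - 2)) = 1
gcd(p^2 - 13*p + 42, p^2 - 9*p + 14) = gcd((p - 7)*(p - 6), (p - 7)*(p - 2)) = p - 7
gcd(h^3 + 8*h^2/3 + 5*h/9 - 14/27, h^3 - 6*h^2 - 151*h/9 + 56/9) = h^2 + 2*h - 7/9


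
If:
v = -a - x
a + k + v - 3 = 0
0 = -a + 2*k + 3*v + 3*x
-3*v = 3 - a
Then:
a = 6/5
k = 12/5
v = -3/5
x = -3/5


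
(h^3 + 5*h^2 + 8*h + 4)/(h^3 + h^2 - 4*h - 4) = (h + 2)/(h - 2)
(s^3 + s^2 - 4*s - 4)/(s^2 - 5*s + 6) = (s^2 + 3*s + 2)/(s - 3)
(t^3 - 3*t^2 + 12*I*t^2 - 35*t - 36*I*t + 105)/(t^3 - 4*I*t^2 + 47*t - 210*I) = (t^2 + t*(-3 + 5*I) - 15*I)/(t^2 - 11*I*t - 30)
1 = 1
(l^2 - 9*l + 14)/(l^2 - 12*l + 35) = (l - 2)/(l - 5)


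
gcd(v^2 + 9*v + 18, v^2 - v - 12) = v + 3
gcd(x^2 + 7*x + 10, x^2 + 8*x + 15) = x + 5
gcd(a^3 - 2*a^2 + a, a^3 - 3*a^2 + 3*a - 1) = a^2 - 2*a + 1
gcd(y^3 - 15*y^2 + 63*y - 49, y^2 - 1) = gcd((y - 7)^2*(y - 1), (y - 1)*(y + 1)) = y - 1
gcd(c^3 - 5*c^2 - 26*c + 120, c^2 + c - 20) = c^2 + c - 20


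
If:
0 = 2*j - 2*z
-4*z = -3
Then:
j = 3/4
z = 3/4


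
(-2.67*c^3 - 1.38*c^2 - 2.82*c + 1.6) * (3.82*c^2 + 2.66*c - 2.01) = -10.1994*c^5 - 12.3738*c^4 - 9.0765*c^3 + 1.3846*c^2 + 9.9242*c - 3.216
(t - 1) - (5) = t - 6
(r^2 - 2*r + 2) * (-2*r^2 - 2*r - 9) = -2*r^4 + 2*r^3 - 9*r^2 + 14*r - 18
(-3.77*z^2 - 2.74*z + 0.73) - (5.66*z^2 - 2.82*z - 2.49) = -9.43*z^2 + 0.0799999999999996*z + 3.22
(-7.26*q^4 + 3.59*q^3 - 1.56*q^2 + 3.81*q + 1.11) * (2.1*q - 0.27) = -15.246*q^5 + 9.4992*q^4 - 4.2453*q^3 + 8.4222*q^2 + 1.3023*q - 0.2997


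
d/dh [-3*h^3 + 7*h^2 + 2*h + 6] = -9*h^2 + 14*h + 2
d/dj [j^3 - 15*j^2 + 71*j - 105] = 3*j^2 - 30*j + 71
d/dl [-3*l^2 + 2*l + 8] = 2 - 6*l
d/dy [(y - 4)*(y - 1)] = 2*y - 5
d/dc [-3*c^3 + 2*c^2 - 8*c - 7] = -9*c^2 + 4*c - 8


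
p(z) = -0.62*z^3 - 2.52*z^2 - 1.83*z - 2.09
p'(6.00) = -99.03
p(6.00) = -237.71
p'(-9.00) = -107.13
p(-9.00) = 262.24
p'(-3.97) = -11.14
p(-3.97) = 4.25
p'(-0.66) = 0.69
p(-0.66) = -1.80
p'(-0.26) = -0.65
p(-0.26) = -1.77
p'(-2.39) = -0.41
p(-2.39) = -3.65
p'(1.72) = -16.00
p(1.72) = -15.85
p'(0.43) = -4.34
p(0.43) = -3.39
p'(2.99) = -33.53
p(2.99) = -46.66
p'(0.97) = -8.47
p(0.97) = -6.80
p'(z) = -1.86*z^2 - 5.04*z - 1.83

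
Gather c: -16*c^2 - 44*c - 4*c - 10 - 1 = -16*c^2 - 48*c - 11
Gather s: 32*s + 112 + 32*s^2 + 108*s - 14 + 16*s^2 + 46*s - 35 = 48*s^2 + 186*s + 63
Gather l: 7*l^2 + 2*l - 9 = 7*l^2 + 2*l - 9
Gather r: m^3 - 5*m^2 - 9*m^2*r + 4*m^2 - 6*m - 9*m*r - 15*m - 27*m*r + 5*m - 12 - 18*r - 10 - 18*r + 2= m^3 - m^2 - 16*m + r*(-9*m^2 - 36*m - 36) - 20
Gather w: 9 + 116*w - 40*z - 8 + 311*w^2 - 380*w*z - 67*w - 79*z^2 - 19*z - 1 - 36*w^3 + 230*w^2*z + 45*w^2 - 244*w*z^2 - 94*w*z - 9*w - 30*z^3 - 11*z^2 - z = -36*w^3 + w^2*(230*z + 356) + w*(-244*z^2 - 474*z + 40) - 30*z^3 - 90*z^2 - 60*z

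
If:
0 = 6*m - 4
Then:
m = 2/3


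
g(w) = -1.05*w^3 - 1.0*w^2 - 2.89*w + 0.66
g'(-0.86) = -3.50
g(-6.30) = 241.73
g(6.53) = -353.22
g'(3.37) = -45.40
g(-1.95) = 10.28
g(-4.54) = 91.42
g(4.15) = -103.60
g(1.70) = -12.30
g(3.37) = -60.62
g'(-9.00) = -240.04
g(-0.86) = 3.07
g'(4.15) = -65.44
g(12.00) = -1992.42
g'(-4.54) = -58.74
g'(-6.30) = -115.31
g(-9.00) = 711.12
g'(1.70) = -15.39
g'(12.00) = -480.49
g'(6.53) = -150.27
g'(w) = -3.15*w^2 - 2.0*w - 2.89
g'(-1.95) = -10.97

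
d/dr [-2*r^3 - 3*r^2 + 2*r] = -6*r^2 - 6*r + 2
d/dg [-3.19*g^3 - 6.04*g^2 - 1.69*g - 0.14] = -9.57*g^2 - 12.08*g - 1.69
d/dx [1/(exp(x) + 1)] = -1/(4*cosh(x/2)^2)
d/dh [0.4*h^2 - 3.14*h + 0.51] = 0.8*h - 3.14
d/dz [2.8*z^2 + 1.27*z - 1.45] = 5.6*z + 1.27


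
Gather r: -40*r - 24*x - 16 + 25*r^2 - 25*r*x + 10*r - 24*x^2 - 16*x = 25*r^2 + r*(-25*x - 30) - 24*x^2 - 40*x - 16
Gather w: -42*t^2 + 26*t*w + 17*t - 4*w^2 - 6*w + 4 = -42*t^2 + 17*t - 4*w^2 + w*(26*t - 6) + 4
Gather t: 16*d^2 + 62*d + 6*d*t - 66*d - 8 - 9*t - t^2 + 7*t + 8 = 16*d^2 - 4*d - t^2 + t*(6*d - 2)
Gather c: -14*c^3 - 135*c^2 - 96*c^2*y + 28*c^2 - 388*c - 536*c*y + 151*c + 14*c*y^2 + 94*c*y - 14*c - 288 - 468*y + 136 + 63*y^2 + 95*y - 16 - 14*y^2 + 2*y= -14*c^3 + c^2*(-96*y - 107) + c*(14*y^2 - 442*y - 251) + 49*y^2 - 371*y - 168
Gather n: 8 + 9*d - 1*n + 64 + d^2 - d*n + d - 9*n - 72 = d^2 + 10*d + n*(-d - 10)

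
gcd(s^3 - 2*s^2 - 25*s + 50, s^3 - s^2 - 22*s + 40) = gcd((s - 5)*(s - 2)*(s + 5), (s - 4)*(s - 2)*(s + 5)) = s^2 + 3*s - 10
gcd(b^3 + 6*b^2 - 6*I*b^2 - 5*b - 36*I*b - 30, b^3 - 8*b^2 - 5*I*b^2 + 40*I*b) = b - 5*I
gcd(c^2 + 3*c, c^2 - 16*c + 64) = 1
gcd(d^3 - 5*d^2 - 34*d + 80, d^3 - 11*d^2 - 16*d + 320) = d^2 - 3*d - 40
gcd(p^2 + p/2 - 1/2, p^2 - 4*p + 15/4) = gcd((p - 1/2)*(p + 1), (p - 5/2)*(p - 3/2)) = 1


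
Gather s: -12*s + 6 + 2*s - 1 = 5 - 10*s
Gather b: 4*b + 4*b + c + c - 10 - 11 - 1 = 8*b + 2*c - 22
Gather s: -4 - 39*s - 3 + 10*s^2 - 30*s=10*s^2 - 69*s - 7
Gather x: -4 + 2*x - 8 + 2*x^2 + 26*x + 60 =2*x^2 + 28*x + 48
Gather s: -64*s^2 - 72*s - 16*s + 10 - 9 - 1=-64*s^2 - 88*s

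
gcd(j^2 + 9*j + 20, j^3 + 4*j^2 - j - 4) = j + 4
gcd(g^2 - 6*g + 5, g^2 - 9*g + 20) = g - 5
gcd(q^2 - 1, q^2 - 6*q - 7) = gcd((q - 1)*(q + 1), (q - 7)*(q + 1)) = q + 1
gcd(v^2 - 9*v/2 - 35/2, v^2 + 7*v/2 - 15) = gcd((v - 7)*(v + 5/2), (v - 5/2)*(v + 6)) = 1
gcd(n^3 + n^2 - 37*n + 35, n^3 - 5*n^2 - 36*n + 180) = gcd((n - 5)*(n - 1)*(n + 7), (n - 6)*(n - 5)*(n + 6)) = n - 5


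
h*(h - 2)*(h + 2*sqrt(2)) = h^3 - 2*h^2 + 2*sqrt(2)*h^2 - 4*sqrt(2)*h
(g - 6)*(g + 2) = g^2 - 4*g - 12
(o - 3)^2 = o^2 - 6*o + 9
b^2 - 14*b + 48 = (b - 8)*(b - 6)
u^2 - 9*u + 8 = (u - 8)*(u - 1)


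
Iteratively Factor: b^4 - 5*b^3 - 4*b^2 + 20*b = (b)*(b^3 - 5*b^2 - 4*b + 20) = b*(b - 2)*(b^2 - 3*b - 10) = b*(b - 2)*(b + 2)*(b - 5)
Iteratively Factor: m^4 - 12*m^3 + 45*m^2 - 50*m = (m - 2)*(m^3 - 10*m^2 + 25*m) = m*(m - 2)*(m^2 - 10*m + 25) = m*(m - 5)*(m - 2)*(m - 5)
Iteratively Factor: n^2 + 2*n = (n + 2)*(n)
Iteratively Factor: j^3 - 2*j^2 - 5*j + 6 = (j - 3)*(j^2 + j - 2) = (j - 3)*(j - 1)*(j + 2)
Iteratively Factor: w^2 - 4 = (w + 2)*(w - 2)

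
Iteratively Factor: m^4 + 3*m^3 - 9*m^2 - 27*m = (m)*(m^3 + 3*m^2 - 9*m - 27) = m*(m + 3)*(m^2 - 9) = m*(m - 3)*(m + 3)*(m + 3)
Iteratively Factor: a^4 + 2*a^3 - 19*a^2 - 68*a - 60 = (a + 3)*(a^3 - a^2 - 16*a - 20) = (a + 2)*(a + 3)*(a^2 - 3*a - 10) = (a + 2)^2*(a + 3)*(a - 5)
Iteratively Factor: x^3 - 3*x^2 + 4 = (x - 2)*(x^2 - x - 2) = (x - 2)*(x + 1)*(x - 2)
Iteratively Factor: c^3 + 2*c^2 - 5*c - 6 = (c - 2)*(c^2 + 4*c + 3) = (c - 2)*(c + 3)*(c + 1)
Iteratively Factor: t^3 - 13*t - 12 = (t - 4)*(t^2 + 4*t + 3) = (t - 4)*(t + 1)*(t + 3)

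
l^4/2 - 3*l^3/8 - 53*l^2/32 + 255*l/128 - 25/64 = (l/2 + 1)*(l - 5/4)^2*(l - 1/4)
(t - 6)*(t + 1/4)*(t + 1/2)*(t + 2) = t^4 - 13*t^3/4 - 119*t^2/8 - 19*t/2 - 3/2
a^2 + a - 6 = (a - 2)*(a + 3)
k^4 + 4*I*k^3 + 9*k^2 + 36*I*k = k*(k - 3*I)*(k + 3*I)*(k + 4*I)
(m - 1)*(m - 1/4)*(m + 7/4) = m^3 + m^2/2 - 31*m/16 + 7/16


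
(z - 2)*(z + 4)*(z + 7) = z^3 + 9*z^2 + 6*z - 56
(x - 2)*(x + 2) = x^2 - 4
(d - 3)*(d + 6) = d^2 + 3*d - 18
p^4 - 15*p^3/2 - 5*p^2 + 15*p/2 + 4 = (p - 8)*(p - 1)*(p + 1/2)*(p + 1)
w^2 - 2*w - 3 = (w - 3)*(w + 1)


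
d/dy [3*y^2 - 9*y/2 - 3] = 6*y - 9/2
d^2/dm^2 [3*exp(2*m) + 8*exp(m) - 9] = (12*exp(m) + 8)*exp(m)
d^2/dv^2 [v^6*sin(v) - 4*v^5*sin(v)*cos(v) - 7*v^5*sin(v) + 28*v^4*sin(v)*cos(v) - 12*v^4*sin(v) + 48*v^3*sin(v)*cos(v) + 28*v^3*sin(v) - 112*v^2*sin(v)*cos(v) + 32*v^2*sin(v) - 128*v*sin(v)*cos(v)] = -v^6*sin(v) + 7*v^5*sin(v) + 8*v^5*sin(2*v) + 12*v^5*cos(v) + 42*v^4*sin(v) - 56*v^4*sin(2*v) - 70*v^4*cos(v) - 40*v^4*cos(2*v) - 168*v^3*sin(v) - 136*v^3*sin(2*v) - 96*v^3*cos(v) + 224*v^3*cos(2*v) - 176*v^2*sin(v) + 392*v^2*sin(2*v) + 168*v^2*cos(v) + 288*v^2*cos(2*v) + 168*v*sin(v) + 400*v*sin(2*v) + 128*v*cos(v) - 448*v*cos(2*v) + 64*sin(v) - 112*sin(2*v) - 256*cos(2*v)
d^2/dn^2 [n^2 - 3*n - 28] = 2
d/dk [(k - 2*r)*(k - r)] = 2*k - 3*r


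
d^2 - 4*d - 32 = (d - 8)*(d + 4)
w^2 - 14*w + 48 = (w - 8)*(w - 6)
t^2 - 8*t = t*(t - 8)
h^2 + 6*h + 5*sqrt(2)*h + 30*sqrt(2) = (h + 6)*(h + 5*sqrt(2))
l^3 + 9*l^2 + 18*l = l*(l + 3)*(l + 6)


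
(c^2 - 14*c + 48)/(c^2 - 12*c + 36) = (c - 8)/(c - 6)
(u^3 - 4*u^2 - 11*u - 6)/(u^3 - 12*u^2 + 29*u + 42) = (u + 1)/(u - 7)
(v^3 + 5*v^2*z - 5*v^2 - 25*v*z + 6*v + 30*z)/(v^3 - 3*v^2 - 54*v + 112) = (v^2 + 5*v*z - 3*v - 15*z)/(v^2 - v - 56)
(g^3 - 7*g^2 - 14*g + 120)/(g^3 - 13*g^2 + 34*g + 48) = (g^2 - g - 20)/(g^2 - 7*g - 8)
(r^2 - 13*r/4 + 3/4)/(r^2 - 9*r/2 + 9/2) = (4*r - 1)/(2*(2*r - 3))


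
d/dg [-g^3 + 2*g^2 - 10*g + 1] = -3*g^2 + 4*g - 10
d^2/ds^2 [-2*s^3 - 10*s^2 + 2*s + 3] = -12*s - 20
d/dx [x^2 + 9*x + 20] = 2*x + 9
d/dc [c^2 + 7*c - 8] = 2*c + 7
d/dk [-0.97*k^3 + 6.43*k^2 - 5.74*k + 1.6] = -2.91*k^2 + 12.86*k - 5.74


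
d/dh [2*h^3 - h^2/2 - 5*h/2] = 6*h^2 - h - 5/2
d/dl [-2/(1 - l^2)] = -4*l/(l^2 - 1)^2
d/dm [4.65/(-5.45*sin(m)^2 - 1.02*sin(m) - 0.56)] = (50.685*sin(m) + 4.743)*cos(m)/(5.45*sin(m)^2 + 1.02*sin(m) + 0.56)^2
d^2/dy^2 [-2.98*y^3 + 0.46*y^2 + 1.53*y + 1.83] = 0.92 - 17.88*y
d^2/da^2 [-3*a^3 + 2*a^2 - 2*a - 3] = 4 - 18*a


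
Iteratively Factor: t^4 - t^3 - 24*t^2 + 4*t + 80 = (t - 5)*(t^3 + 4*t^2 - 4*t - 16) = (t - 5)*(t + 2)*(t^2 + 2*t - 8) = (t - 5)*(t + 2)*(t + 4)*(t - 2)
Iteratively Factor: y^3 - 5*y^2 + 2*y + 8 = (y - 4)*(y^2 - y - 2) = (y - 4)*(y + 1)*(y - 2)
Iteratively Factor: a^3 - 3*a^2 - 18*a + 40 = (a - 2)*(a^2 - a - 20) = (a - 2)*(a + 4)*(a - 5)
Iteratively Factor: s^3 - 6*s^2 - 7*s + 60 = (s + 3)*(s^2 - 9*s + 20) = (s - 4)*(s + 3)*(s - 5)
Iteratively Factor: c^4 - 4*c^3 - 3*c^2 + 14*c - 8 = (c - 1)*(c^3 - 3*c^2 - 6*c + 8) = (c - 4)*(c - 1)*(c^2 + c - 2) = (c - 4)*(c - 1)^2*(c + 2)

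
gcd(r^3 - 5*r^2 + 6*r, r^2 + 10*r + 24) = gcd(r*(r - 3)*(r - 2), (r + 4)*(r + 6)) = 1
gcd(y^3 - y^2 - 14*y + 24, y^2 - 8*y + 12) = y - 2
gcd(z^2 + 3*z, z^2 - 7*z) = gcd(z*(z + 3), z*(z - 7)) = z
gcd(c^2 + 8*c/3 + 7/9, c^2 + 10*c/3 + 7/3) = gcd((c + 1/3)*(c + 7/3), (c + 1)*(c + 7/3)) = c + 7/3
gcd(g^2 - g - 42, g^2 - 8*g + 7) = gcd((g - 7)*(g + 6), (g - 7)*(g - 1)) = g - 7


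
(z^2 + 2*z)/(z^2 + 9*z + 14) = z/(z + 7)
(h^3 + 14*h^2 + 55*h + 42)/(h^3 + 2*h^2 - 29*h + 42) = (h^2 + 7*h + 6)/(h^2 - 5*h + 6)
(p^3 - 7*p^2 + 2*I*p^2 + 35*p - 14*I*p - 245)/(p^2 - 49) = (p^2 + 2*I*p + 35)/(p + 7)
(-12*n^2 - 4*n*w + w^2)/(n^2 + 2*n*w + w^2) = (-12*n^2 - 4*n*w + w^2)/(n^2 + 2*n*w + w^2)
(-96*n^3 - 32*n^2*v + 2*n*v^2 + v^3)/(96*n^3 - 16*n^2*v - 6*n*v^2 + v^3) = (4*n + v)/(-4*n + v)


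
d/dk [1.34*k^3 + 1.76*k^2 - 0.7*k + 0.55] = 4.02*k^2 + 3.52*k - 0.7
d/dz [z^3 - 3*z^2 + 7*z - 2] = 3*z^2 - 6*z + 7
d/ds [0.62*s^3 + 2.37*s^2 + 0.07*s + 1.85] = 1.86*s^2 + 4.74*s + 0.07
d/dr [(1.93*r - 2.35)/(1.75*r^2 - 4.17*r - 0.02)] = (-3.3775*r^2 + 8.225*r - 9.8381)/(3.0625*r^4 - 14.595*r^3 + 17.3189*r^2 + 0.1668*r + 0.0004)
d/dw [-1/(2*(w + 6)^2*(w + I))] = (3*w/2 + 3 + I)/((w + 6)^3*(w + I)^2)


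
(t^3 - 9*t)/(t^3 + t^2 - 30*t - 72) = t*(t - 3)/(t^2 - 2*t - 24)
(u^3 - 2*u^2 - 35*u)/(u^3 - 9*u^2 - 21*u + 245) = u/(u - 7)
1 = 1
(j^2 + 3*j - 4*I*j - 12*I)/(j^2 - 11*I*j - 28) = (j + 3)/(j - 7*I)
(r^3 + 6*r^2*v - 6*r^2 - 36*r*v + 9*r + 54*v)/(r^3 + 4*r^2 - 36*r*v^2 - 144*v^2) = (r^2 - 6*r + 9)/(r^2 - 6*r*v + 4*r - 24*v)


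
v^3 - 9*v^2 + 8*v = v*(v - 8)*(v - 1)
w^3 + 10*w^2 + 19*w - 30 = (w - 1)*(w + 5)*(w + 6)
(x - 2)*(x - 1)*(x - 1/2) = x^3 - 7*x^2/2 + 7*x/2 - 1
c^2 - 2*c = c*(c - 2)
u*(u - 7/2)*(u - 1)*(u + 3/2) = u^4 - 3*u^3 - 13*u^2/4 + 21*u/4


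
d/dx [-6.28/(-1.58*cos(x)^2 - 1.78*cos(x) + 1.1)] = (19.8448*cos(x) + 11.1784)*sin(x)/(1.58*cos(x)^2 + 1.78*cos(x) - 1.1)^2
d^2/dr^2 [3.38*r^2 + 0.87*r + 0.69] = 6.76000000000000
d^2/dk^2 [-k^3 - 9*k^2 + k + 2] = -6*k - 18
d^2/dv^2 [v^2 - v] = 2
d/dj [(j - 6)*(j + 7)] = 2*j + 1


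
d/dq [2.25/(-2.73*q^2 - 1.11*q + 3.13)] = (12.285*q + 2.4975)/(2.73*q^2 + 1.11*q - 3.13)^2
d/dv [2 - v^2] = -2*v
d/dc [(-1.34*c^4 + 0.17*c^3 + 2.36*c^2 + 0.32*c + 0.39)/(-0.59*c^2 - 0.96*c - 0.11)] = (1.5812*c^5 + 3.7589*c^4 + 0.2632*c^3 - 2.1329*c^2 - 0.0590000000000001*c + 0.3392)/(0.3481*c^4 + 1.1328*c^3 + 1.0514*c^2 + 0.2112*c + 0.0121)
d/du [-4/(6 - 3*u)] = -4/(3*(u - 2)^2)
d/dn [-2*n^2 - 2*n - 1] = -4*n - 2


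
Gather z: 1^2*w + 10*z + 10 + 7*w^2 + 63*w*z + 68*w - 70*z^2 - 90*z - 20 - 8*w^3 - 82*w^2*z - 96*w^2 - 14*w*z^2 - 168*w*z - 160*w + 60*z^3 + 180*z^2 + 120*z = -8*w^3 - 89*w^2 - 91*w + 60*z^3 + z^2*(110 - 14*w) + z*(-82*w^2 - 105*w + 40) - 10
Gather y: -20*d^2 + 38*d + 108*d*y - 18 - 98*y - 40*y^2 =-20*d^2 + 38*d - 40*y^2 + y*(108*d - 98) - 18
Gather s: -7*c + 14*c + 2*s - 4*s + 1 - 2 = 7*c - 2*s - 1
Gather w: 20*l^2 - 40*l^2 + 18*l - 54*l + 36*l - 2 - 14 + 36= 20 - 20*l^2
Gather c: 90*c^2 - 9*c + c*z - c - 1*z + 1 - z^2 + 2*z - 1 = 90*c^2 + c*(z - 10) - z^2 + z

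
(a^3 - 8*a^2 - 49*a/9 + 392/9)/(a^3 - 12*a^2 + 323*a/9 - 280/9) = (3*a + 7)/(3*a - 5)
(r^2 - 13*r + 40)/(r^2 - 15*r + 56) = (r - 5)/(r - 7)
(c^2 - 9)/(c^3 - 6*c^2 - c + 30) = (c + 3)/(c^2 - 3*c - 10)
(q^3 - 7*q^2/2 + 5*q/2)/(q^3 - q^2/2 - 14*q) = (-2*q^2 + 7*q - 5)/(-2*q^2 + q + 28)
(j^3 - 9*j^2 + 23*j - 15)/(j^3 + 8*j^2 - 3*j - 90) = (j^2 - 6*j + 5)/(j^2 + 11*j + 30)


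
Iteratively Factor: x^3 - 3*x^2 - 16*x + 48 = (x - 4)*(x^2 + x - 12) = (x - 4)*(x + 4)*(x - 3)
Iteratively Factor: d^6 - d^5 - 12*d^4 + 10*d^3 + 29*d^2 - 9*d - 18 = (d + 1)*(d^5 - 2*d^4 - 10*d^3 + 20*d^2 + 9*d - 18) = (d - 1)*(d + 1)*(d^4 - d^3 - 11*d^2 + 9*d + 18) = (d - 1)*(d + 1)^2*(d^3 - 2*d^2 - 9*d + 18) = (d - 3)*(d - 1)*(d + 1)^2*(d^2 + d - 6) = (d - 3)*(d - 2)*(d - 1)*(d + 1)^2*(d + 3)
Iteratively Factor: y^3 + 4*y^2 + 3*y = (y + 1)*(y^2 + 3*y) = (y + 1)*(y + 3)*(y)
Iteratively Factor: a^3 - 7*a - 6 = (a - 3)*(a^2 + 3*a + 2) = (a - 3)*(a + 2)*(a + 1)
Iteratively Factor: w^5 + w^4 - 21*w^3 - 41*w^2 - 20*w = (w + 4)*(w^4 - 3*w^3 - 9*w^2 - 5*w) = (w - 5)*(w + 4)*(w^3 + 2*w^2 + w) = w*(w - 5)*(w + 4)*(w^2 + 2*w + 1) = w*(w - 5)*(w + 1)*(w + 4)*(w + 1)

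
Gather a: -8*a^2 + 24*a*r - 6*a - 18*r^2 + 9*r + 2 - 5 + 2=-8*a^2 + a*(24*r - 6) - 18*r^2 + 9*r - 1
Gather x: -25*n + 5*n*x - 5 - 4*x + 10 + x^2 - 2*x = -25*n + x^2 + x*(5*n - 6) + 5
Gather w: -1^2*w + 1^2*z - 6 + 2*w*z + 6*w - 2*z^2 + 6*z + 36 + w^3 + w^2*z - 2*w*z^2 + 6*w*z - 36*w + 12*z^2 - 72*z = w^3 + w^2*z + w*(-2*z^2 + 8*z - 31) + 10*z^2 - 65*z + 30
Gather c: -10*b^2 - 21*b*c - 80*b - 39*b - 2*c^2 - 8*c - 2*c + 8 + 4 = -10*b^2 - 119*b - 2*c^2 + c*(-21*b - 10) + 12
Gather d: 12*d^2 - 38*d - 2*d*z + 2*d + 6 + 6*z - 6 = 12*d^2 + d*(-2*z - 36) + 6*z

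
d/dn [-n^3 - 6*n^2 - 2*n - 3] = -3*n^2 - 12*n - 2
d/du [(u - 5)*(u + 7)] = 2*u + 2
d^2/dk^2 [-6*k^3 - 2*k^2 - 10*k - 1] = -36*k - 4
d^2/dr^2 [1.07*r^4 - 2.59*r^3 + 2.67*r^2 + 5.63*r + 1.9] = 12.84*r^2 - 15.54*r + 5.34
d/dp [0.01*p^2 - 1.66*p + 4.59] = 0.02*p - 1.66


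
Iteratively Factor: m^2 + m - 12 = (m + 4)*(m - 3)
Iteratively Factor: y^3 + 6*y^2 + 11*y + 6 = (y + 1)*(y^2 + 5*y + 6) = (y + 1)*(y + 3)*(y + 2)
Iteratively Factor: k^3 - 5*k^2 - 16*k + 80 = (k - 5)*(k^2 - 16) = (k - 5)*(k + 4)*(k - 4)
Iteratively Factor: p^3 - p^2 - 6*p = (p - 3)*(p^2 + 2*p) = p*(p - 3)*(p + 2)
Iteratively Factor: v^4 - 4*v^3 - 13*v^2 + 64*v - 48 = (v - 4)*(v^3 - 13*v + 12) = (v - 4)*(v + 4)*(v^2 - 4*v + 3) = (v - 4)*(v - 1)*(v + 4)*(v - 3)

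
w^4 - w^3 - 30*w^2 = w^2*(w - 6)*(w + 5)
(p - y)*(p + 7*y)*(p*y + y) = p^3*y + 6*p^2*y^2 + p^2*y - 7*p*y^3 + 6*p*y^2 - 7*y^3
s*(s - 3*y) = s^2 - 3*s*y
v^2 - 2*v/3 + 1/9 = (v - 1/3)^2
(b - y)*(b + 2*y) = b^2 + b*y - 2*y^2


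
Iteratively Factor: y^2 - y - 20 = (y + 4)*(y - 5)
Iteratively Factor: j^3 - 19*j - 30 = (j - 5)*(j^2 + 5*j + 6) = (j - 5)*(j + 2)*(j + 3)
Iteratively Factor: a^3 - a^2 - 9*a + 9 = (a + 3)*(a^2 - 4*a + 3) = (a - 3)*(a + 3)*(a - 1)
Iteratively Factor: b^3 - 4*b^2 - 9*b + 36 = (b - 4)*(b^2 - 9) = (b - 4)*(b + 3)*(b - 3)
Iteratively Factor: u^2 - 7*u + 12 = (u - 3)*(u - 4)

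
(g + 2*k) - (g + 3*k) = -k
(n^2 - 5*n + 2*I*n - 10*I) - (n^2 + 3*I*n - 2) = -5*n - I*n + 2 - 10*I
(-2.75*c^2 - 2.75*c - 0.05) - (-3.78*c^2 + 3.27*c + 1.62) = 1.03*c^2 - 6.02*c - 1.67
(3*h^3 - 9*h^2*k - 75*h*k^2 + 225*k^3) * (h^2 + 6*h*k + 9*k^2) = 3*h^5 + 9*h^4*k - 102*h^3*k^2 - 306*h^2*k^3 + 675*h*k^4 + 2025*k^5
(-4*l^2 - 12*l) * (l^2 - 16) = -4*l^4 - 12*l^3 + 64*l^2 + 192*l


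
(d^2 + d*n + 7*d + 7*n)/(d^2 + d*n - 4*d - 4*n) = (d + 7)/(d - 4)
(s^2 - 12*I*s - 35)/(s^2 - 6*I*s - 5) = (s - 7*I)/(s - I)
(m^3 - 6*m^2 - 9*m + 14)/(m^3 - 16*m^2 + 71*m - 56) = (m + 2)/(m - 8)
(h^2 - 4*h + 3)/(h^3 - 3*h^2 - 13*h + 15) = (h - 3)/(h^2 - 2*h - 15)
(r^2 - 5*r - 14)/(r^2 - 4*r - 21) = (r + 2)/(r + 3)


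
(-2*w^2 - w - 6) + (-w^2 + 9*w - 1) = -3*w^2 + 8*w - 7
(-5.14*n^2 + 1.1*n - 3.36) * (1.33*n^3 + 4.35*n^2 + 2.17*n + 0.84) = -6.8362*n^5 - 20.896*n^4 - 10.8376*n^3 - 16.5466*n^2 - 6.3672*n - 2.8224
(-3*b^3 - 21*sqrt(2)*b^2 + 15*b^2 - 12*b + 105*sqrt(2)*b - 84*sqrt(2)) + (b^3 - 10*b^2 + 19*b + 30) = -2*b^3 - 21*sqrt(2)*b^2 + 5*b^2 + 7*b + 105*sqrt(2)*b - 84*sqrt(2) + 30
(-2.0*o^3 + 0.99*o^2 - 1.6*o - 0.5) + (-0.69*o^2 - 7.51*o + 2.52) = -2.0*o^3 + 0.3*o^2 - 9.11*o + 2.02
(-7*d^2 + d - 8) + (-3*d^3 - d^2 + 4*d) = -3*d^3 - 8*d^2 + 5*d - 8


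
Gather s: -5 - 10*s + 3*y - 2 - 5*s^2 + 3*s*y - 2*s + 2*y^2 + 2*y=-5*s^2 + s*(3*y - 12) + 2*y^2 + 5*y - 7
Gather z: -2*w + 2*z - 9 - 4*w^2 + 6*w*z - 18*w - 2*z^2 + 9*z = -4*w^2 - 20*w - 2*z^2 + z*(6*w + 11) - 9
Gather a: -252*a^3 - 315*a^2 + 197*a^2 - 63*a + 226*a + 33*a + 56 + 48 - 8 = -252*a^3 - 118*a^2 + 196*a + 96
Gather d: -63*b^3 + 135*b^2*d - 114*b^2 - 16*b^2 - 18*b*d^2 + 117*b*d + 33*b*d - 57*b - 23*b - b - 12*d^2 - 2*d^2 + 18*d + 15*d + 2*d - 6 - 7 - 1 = -63*b^3 - 130*b^2 - 81*b + d^2*(-18*b - 14) + d*(135*b^2 + 150*b + 35) - 14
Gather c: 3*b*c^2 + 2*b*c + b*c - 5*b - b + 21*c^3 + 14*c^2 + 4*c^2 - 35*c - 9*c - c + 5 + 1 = -6*b + 21*c^3 + c^2*(3*b + 18) + c*(3*b - 45) + 6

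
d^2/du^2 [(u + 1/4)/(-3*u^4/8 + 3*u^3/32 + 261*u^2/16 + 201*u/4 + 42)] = 16*((4*u + 1)*(-16*u^3 + 3*u^2 + 348*u + 536)^2 + (64*u^3 - 12*u^2 - 1392*u - 3*(4*u + 1)*(-8*u^2 + u + 58) - 2144)*(-4*u^4 + u^3 + 174*u^2 + 536*u + 448))/(3*(-4*u^4 + u^3 + 174*u^2 + 536*u + 448)^3)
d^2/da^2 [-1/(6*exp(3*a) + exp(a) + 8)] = (-2*(18*exp(2*a) + 1)^2*exp(a) + (54*exp(2*a) + 1)*(6*exp(3*a) + exp(a) + 8))*exp(a)/(6*exp(3*a) + exp(a) + 8)^3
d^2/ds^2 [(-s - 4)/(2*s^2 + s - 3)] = 2*(-(s + 4)*(4*s + 1)^2 + 3*(2*s + 3)*(2*s^2 + s - 3))/(2*s^2 + s - 3)^3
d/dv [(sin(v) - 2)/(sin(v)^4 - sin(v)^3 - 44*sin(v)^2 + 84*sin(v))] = (-3*cos(v) - 2/tan(v) + 42*cos(v)/sin(v)^2)/((sin(v) - 6)^2*(sin(v) + 7)^2)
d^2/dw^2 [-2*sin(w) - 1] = 2*sin(w)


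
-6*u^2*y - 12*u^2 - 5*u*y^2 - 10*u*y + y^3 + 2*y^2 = (-6*u + y)*(u + y)*(y + 2)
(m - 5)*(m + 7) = m^2 + 2*m - 35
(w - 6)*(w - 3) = w^2 - 9*w + 18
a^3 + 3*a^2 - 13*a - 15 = (a - 3)*(a + 1)*(a + 5)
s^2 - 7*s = s*(s - 7)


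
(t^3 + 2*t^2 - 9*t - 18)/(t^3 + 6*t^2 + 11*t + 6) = (t - 3)/(t + 1)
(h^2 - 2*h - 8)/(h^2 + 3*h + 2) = (h - 4)/(h + 1)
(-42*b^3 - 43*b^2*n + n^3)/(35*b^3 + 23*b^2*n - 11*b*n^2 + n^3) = (-6*b - n)/(5*b - n)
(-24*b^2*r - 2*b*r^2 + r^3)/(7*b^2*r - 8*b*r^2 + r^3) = (-24*b^2 - 2*b*r + r^2)/(7*b^2 - 8*b*r + r^2)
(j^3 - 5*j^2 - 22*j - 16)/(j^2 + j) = j - 6 - 16/j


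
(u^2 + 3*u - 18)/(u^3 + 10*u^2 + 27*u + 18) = (u - 3)/(u^2 + 4*u + 3)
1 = 1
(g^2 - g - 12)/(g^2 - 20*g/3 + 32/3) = 3*(g + 3)/(3*g - 8)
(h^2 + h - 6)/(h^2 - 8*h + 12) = (h + 3)/(h - 6)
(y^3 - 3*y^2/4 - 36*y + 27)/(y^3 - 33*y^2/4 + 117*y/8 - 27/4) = 2*(y + 6)/(2*y - 3)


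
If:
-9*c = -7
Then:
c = 7/9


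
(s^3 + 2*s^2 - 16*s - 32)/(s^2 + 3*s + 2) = (s^2 - 16)/(s + 1)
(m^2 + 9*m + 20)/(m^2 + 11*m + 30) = (m + 4)/(m + 6)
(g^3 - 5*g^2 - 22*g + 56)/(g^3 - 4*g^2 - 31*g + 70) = (g + 4)/(g + 5)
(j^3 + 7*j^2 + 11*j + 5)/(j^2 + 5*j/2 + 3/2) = 2*(j^2 + 6*j + 5)/(2*j + 3)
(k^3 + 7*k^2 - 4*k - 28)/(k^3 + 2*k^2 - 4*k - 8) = (k + 7)/(k + 2)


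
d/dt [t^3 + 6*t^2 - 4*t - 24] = 3*t^2 + 12*t - 4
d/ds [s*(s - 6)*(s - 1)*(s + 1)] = 4*s^3 - 18*s^2 - 2*s + 6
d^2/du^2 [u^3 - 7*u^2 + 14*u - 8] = 6*u - 14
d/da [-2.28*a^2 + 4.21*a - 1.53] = 4.21 - 4.56*a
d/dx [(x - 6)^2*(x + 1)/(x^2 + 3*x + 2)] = (x^2 + 4*x - 60)/(x^2 + 4*x + 4)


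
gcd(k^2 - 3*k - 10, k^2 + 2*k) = k + 2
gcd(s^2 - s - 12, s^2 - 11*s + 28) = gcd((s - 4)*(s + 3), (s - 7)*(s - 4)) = s - 4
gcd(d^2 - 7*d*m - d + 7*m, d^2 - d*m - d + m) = d - 1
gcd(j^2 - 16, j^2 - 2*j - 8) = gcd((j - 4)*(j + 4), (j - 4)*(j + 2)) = j - 4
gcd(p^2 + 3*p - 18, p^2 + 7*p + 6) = p + 6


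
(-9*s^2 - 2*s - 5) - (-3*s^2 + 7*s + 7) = -6*s^2 - 9*s - 12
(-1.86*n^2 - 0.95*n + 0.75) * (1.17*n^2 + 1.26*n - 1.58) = -2.1762*n^4 - 3.4551*n^3 + 2.6193*n^2 + 2.446*n - 1.185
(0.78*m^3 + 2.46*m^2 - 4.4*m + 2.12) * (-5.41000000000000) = -4.2198*m^3 - 13.3086*m^2 + 23.804*m - 11.4692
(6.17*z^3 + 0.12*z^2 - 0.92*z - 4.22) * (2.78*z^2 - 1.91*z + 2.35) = 17.1526*z^5 - 11.4511*z^4 + 11.7127*z^3 - 9.6924*z^2 + 5.8982*z - 9.917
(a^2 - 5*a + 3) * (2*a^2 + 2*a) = 2*a^4 - 8*a^3 - 4*a^2 + 6*a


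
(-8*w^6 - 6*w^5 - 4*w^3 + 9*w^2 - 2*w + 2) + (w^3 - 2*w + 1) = -8*w^6 - 6*w^5 - 3*w^3 + 9*w^2 - 4*w + 3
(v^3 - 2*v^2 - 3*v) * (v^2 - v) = v^5 - 3*v^4 - v^3 + 3*v^2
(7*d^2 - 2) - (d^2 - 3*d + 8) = 6*d^2 + 3*d - 10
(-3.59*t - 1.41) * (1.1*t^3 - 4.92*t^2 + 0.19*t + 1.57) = -3.949*t^4 + 16.1118*t^3 + 6.2551*t^2 - 5.9042*t - 2.2137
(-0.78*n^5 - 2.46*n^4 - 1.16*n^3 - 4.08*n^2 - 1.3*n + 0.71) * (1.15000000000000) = -0.897*n^5 - 2.829*n^4 - 1.334*n^3 - 4.692*n^2 - 1.495*n + 0.8165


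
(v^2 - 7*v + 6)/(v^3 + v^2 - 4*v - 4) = (v^2 - 7*v + 6)/(v^3 + v^2 - 4*v - 4)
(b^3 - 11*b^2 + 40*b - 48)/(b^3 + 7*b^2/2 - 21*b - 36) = 2*(b^2 - 7*b + 12)/(2*b^2 + 15*b + 18)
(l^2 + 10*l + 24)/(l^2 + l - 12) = (l + 6)/(l - 3)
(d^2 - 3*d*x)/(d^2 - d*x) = (d - 3*x)/(d - x)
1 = 1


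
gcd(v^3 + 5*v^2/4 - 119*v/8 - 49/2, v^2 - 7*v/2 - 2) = v - 4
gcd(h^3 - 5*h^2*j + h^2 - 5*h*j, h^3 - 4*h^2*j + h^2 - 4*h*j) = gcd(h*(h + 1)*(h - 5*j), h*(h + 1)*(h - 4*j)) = h^2 + h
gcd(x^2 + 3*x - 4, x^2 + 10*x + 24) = x + 4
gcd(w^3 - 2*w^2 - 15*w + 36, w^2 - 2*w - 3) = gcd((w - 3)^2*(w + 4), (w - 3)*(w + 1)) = w - 3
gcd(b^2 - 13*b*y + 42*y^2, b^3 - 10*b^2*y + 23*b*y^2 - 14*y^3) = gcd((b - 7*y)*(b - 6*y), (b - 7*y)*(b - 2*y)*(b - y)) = -b + 7*y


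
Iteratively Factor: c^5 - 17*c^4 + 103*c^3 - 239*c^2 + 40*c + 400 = (c + 1)*(c^4 - 18*c^3 + 121*c^2 - 360*c + 400) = (c - 4)*(c + 1)*(c^3 - 14*c^2 + 65*c - 100) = (c - 5)*(c - 4)*(c + 1)*(c^2 - 9*c + 20) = (c - 5)^2*(c - 4)*(c + 1)*(c - 4)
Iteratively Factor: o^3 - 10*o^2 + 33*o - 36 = (o - 3)*(o^2 - 7*o + 12) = (o - 3)^2*(o - 4)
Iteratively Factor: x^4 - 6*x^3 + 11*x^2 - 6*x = (x)*(x^3 - 6*x^2 + 11*x - 6) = x*(x - 3)*(x^2 - 3*x + 2) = x*(x - 3)*(x - 2)*(x - 1)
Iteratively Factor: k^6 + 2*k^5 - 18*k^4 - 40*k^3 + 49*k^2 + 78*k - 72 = (k - 1)*(k^5 + 3*k^4 - 15*k^3 - 55*k^2 - 6*k + 72) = (k - 1)*(k + 3)*(k^4 - 15*k^2 - 10*k + 24) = (k - 1)*(k + 2)*(k + 3)*(k^3 - 2*k^2 - 11*k + 12) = (k - 1)^2*(k + 2)*(k + 3)*(k^2 - k - 12) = (k - 1)^2*(k + 2)*(k + 3)^2*(k - 4)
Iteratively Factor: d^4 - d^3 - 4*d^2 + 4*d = (d - 1)*(d^3 - 4*d) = d*(d - 1)*(d^2 - 4) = d*(d - 1)*(d + 2)*(d - 2)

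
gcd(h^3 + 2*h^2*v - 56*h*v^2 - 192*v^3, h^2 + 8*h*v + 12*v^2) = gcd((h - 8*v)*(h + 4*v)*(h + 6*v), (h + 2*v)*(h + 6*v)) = h + 6*v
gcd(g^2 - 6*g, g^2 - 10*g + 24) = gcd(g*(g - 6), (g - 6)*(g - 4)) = g - 6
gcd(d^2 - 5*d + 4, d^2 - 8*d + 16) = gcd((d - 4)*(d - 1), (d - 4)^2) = d - 4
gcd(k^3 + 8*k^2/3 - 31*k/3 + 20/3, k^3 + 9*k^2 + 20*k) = k + 5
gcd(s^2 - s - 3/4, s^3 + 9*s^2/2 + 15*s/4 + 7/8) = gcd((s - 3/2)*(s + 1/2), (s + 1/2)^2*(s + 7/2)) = s + 1/2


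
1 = 1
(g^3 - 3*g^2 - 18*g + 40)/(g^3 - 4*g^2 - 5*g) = (g^2 + 2*g - 8)/(g*(g + 1))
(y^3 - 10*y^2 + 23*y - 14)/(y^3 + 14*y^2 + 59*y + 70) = (y^3 - 10*y^2 + 23*y - 14)/(y^3 + 14*y^2 + 59*y + 70)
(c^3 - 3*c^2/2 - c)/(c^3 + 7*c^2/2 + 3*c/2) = (c - 2)/(c + 3)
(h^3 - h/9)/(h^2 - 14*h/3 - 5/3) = h*(3*h - 1)/(3*(h - 5))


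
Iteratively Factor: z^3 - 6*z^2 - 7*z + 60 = (z - 4)*(z^2 - 2*z - 15) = (z - 5)*(z - 4)*(z + 3)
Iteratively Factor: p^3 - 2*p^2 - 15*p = (p)*(p^2 - 2*p - 15) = p*(p - 5)*(p + 3)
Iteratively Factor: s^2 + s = (s)*(s + 1)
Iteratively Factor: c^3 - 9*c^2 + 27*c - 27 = (c - 3)*(c^2 - 6*c + 9) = (c - 3)^2*(c - 3)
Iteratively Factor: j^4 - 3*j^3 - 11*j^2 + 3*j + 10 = (j + 2)*(j^3 - 5*j^2 - j + 5) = (j - 5)*(j + 2)*(j^2 - 1) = (j - 5)*(j - 1)*(j + 2)*(j + 1)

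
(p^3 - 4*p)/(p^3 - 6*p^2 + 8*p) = (p + 2)/(p - 4)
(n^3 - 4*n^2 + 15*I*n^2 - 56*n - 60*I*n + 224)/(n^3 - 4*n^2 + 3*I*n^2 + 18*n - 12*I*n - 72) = (n^2 + 15*I*n - 56)/(n^2 + 3*I*n + 18)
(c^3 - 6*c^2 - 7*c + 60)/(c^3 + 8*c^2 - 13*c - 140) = (c^2 - 2*c - 15)/(c^2 + 12*c + 35)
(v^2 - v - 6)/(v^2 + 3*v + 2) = (v - 3)/(v + 1)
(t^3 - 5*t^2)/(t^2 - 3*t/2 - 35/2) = 2*t^2/(2*t + 7)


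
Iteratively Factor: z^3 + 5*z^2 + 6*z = (z)*(z^2 + 5*z + 6) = z*(z + 3)*(z + 2)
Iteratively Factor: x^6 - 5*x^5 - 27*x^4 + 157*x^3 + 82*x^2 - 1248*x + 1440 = (x - 5)*(x^5 - 27*x^3 + 22*x^2 + 192*x - 288) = (x - 5)*(x - 3)*(x^4 + 3*x^3 - 18*x^2 - 32*x + 96) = (x - 5)*(x - 3)*(x + 4)*(x^3 - x^2 - 14*x + 24) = (x - 5)*(x - 3)^2*(x + 4)*(x^2 + 2*x - 8) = (x - 5)*(x - 3)^2*(x - 2)*(x + 4)*(x + 4)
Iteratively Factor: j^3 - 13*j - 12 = (j + 3)*(j^2 - 3*j - 4) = (j - 4)*(j + 3)*(j + 1)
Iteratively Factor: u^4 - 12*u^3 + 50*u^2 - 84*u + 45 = (u - 5)*(u^3 - 7*u^2 + 15*u - 9) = (u - 5)*(u - 3)*(u^2 - 4*u + 3) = (u - 5)*(u - 3)*(u - 1)*(u - 3)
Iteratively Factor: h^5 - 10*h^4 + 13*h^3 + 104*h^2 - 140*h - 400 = (h + 2)*(h^4 - 12*h^3 + 37*h^2 + 30*h - 200) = (h - 4)*(h + 2)*(h^3 - 8*h^2 + 5*h + 50) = (h - 5)*(h - 4)*(h + 2)*(h^2 - 3*h - 10) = (h - 5)*(h - 4)*(h + 2)^2*(h - 5)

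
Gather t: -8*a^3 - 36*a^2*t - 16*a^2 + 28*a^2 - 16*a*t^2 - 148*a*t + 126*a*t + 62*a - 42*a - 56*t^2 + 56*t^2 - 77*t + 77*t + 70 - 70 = -8*a^3 + 12*a^2 - 16*a*t^2 + 20*a + t*(-36*a^2 - 22*a)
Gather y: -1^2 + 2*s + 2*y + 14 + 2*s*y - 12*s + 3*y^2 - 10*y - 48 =-10*s + 3*y^2 + y*(2*s - 8) - 35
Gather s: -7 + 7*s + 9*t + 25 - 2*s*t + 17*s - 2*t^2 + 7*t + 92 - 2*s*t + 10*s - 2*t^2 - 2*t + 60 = s*(34 - 4*t) - 4*t^2 + 14*t + 170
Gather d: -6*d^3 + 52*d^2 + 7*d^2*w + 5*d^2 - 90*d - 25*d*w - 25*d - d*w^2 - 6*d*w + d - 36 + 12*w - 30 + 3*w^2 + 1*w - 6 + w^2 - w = -6*d^3 + d^2*(7*w + 57) + d*(-w^2 - 31*w - 114) + 4*w^2 + 12*w - 72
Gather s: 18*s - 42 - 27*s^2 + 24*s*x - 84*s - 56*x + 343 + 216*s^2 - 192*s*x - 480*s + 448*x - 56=189*s^2 + s*(-168*x - 546) + 392*x + 245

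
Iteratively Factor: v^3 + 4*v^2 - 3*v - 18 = (v + 3)*(v^2 + v - 6) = (v - 2)*(v + 3)*(v + 3)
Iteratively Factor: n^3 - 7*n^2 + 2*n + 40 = (n + 2)*(n^2 - 9*n + 20) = (n - 4)*(n + 2)*(n - 5)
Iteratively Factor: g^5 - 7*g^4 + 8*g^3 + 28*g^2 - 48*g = (g - 4)*(g^4 - 3*g^3 - 4*g^2 + 12*g) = (g - 4)*(g - 3)*(g^3 - 4*g) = g*(g - 4)*(g - 3)*(g^2 - 4) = g*(g - 4)*(g - 3)*(g + 2)*(g - 2)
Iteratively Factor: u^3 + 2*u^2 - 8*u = (u)*(u^2 + 2*u - 8) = u*(u - 2)*(u + 4)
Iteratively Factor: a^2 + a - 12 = (a + 4)*(a - 3)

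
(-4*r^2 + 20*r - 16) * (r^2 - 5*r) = -4*r^4 + 40*r^3 - 116*r^2 + 80*r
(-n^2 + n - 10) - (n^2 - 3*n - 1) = -2*n^2 + 4*n - 9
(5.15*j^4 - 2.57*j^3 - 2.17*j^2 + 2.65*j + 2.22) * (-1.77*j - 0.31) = -9.1155*j^5 + 2.9524*j^4 + 4.6376*j^3 - 4.0178*j^2 - 4.7509*j - 0.6882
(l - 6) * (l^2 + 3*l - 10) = l^3 - 3*l^2 - 28*l + 60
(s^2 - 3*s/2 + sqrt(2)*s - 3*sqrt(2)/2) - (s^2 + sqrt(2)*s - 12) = -3*s/2 - 3*sqrt(2)/2 + 12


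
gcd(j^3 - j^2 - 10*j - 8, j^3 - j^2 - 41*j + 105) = 1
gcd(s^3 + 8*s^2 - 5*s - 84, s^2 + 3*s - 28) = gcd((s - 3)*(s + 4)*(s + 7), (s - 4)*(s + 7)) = s + 7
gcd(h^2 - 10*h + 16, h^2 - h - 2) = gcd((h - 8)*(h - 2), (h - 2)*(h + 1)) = h - 2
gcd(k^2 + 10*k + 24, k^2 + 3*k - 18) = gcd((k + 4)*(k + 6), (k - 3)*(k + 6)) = k + 6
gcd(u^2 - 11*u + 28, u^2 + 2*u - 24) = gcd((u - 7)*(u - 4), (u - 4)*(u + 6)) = u - 4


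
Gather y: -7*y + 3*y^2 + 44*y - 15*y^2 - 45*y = -12*y^2 - 8*y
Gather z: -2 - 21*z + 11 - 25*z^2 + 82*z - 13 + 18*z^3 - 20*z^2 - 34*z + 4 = 18*z^3 - 45*z^2 + 27*z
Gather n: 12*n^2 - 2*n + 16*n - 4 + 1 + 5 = 12*n^2 + 14*n + 2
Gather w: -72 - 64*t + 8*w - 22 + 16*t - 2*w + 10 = -48*t + 6*w - 84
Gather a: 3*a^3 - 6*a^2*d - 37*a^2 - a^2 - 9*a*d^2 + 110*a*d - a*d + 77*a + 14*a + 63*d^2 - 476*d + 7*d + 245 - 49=3*a^3 + a^2*(-6*d - 38) + a*(-9*d^2 + 109*d + 91) + 63*d^2 - 469*d + 196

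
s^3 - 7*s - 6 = (s - 3)*(s + 1)*(s + 2)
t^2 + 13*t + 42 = (t + 6)*(t + 7)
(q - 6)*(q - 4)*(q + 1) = q^3 - 9*q^2 + 14*q + 24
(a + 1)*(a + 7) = a^2 + 8*a + 7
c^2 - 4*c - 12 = (c - 6)*(c + 2)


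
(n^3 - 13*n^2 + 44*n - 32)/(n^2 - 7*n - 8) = (n^2 - 5*n + 4)/(n + 1)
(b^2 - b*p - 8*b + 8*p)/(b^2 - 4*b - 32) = (b - p)/(b + 4)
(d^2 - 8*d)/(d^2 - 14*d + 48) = d/(d - 6)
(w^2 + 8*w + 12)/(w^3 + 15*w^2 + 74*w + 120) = (w + 2)/(w^2 + 9*w + 20)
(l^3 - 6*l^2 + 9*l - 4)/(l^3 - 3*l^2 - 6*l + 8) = (l - 1)/(l + 2)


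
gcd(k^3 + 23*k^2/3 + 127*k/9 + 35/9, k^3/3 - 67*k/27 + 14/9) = 1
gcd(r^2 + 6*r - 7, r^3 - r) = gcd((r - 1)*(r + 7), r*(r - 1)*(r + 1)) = r - 1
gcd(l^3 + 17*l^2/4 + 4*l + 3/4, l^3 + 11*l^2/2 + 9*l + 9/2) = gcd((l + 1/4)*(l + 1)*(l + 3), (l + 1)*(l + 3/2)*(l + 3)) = l^2 + 4*l + 3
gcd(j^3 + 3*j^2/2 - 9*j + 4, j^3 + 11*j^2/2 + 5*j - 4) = j^2 + 7*j/2 - 2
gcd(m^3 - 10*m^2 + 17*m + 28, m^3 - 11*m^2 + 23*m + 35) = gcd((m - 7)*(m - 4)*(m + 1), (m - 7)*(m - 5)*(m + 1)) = m^2 - 6*m - 7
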